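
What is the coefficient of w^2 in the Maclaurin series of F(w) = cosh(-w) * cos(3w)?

Expand each factor separately, then convolve coefficients.
F(0) = 1
F′(0) = 0
F′′(0) = -8

-4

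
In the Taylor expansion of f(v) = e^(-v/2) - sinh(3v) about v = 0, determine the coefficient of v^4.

1/384

Combine the two series term by term.
f(0) = 1
f′(0) = -7/2
f′′(0) = 1/4
f′′′(0) = -217/8
f^(4)(0) = 1/16
The Taylor polynomial is Σ f^(k)(0)/k! · v^k.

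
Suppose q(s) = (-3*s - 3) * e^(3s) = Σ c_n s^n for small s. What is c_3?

-27

Multiply each power in the prefactor through the base expansion.
q(0) = -3
q′(0) = -12
q′′(0) = -45
q′′′(0) = -162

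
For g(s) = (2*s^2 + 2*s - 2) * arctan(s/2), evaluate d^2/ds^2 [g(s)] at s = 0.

2

Shift and add copies of the series according to the polynomial's terms.
From the series, [s^2] g = 1; multiply by 2! = 2 to get 2.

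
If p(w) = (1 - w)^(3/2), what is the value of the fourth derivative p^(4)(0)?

Apply the Taylor formula c_k = f^(k)(a)/k!.
From the series, [w^4] p = 3/128; multiply by 4! = 24 to get 9/16.

9/16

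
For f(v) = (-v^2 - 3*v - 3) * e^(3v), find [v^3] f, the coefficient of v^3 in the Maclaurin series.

Distribute the polynomial across the series and collect like powers.
[v^0] = -3;  [v^1] = -12;  [v^2] = -47/2;  [v^3] = -30.

-30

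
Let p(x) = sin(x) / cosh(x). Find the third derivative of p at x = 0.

Invert the denominator's series and multiply.
The coefficient of x^3 in the expansion is -2/3, so p′′′(0) = 3! * (-2/3) = -4.

-4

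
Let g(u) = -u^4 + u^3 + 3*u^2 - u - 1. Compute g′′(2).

-30

From the series, [(u - 2)^2] g = -15; multiply by 2! = 2 to get -30.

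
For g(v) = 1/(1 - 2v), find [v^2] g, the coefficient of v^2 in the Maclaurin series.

4

Compute the successive derivatives at the expansion point and divide by k!.
g(0) = 1
g′(0) = 2
g′′(0) = 8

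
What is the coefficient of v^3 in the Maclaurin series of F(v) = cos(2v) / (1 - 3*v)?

Multiply the numerator's expansion by the denominator's geometric series.
F(0) = 1
F′(0) = 3
F′′(0) = 14
F′′′(0) = 126
The Taylor polynomial is Σ F^(k)(0)/k! · v^k.

21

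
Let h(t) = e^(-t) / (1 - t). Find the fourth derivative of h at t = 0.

Write out both Maclaurin series and multiply, keeping only the needed powers.
From the series, [t^4] h = 3/8; multiply by 4! = 24 to get 9.

9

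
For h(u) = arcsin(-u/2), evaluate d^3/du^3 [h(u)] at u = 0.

Use the known series and substitute for the argument.
The coefficient of u^3 in the expansion is -1/48, so h′′′(0) = 3! * (-1/48) = -1/8.

-1/8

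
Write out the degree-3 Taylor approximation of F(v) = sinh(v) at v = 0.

v^3/6 + v

F(0) = 0
F′(0) = 1
F′′(0) = 0
F′′′(0) = 1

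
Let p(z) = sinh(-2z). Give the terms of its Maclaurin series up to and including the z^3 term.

-4*z^3/3 - 2*z

Compute the successive derivatives at the expansion point and divide by k!.
[z^0] = 0;  [z^1] = -2;  [z^2] = 0;  [z^3] = -4/3.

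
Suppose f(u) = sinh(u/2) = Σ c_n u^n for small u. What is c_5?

1/3840

[u^0] = 0;  [u^1] = 1/2;  [u^2] = 0;  [u^3] = 1/48;  [u^4] = 0;  [u^5] = 1/3840.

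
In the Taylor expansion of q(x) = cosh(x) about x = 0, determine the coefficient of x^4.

Compute the successive derivatives at the expansion point and divide by k!.

1/24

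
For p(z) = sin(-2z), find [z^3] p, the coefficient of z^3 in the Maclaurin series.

Differentiate repeatedly and evaluate at the center.
p(0) = 0
p′(0) = -2
p′′(0) = 0
p′′′(0) = 8
So c_3 = p′′′(0)/3! = 4/3.

4/3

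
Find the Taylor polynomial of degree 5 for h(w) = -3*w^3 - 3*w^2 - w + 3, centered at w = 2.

-3*(w - 2)^3 - 21*(w - 2)^2 - 49*(w - 2) - 35

[(w - 2)^0] = -35;  [(w - 2)^1] = -49;  [(w - 2)^2] = -21;  [(w - 2)^3] = -3;  [(w - 2)^4] = 0;  [(w - 2)^5] = 0.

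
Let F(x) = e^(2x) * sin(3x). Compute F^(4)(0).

Multiply the two series term by term and collect like powers.
From the series, [x^4] F = -5; multiply by 4! = 24 to get -120.

-120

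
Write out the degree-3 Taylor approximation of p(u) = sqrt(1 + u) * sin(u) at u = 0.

Write out both Maclaurin series and multiply, keeping only the needed powers.
p(0) = 0
p′(0) = 1
p′′(0) = 1
p′′′(0) = -7/4

-7*u^3/24 + u^2/2 + u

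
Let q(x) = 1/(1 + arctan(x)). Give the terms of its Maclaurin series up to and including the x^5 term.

-x^5/5 + x^4/3 - 2*x^3/3 + x^2 - x + 1

Compose series: expand the inner function first, then feed it into the outer expansion.
[x^0] = 1;  [x^1] = -1;  [x^2] = 1;  [x^3] = -2/3;  [x^4] = 1/3;  [x^5] = -1/5.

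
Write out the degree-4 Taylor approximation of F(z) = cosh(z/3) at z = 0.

z^4/1944 + z^2/18 + 1

[z^0] = 1;  [z^1] = 0;  [z^2] = 1/18;  [z^3] = 0;  [z^4] = 1/1944.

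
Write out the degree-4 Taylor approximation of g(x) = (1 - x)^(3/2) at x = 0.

3*x^4/128 + x^3/16 + 3*x^2/8 - 3*x/2 + 1

Differentiate repeatedly and evaluate at the center.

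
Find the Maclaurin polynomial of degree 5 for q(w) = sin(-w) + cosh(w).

-w^5/120 + w^4/24 + w^3/6 + w^2/2 - w + 1

Expand each term separately and add.
q(0) = 1
q′(0) = -1
q′′(0) = 1
q′′′(0) = 1
q^(4)(0) = 1
q^(5)(0) = -1
Then c_k = q^(k)(0)/k! gives each Taylor coefficient.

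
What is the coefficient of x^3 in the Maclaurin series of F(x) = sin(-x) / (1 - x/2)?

-1/12

Expand each factor separately, then convolve coefficients.
F(0) = 0
F′(0) = -1
F′′(0) = -1
F′′′(0) = -1/2
The Taylor polynomial is Σ F^(k)(0)/k! · x^k.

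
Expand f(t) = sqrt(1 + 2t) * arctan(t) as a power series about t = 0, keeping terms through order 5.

-31*t^5/120 + t^4/6 - 5*t^3/6 + t^2 + t

Write out both Maclaurin series and multiply, keeping only the needed powers.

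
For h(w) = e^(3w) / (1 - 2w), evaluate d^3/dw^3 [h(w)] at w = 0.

201

Multiply the two series term by term and collect like powers.
From the series, [w^3] h = 67/2; multiply by 3! = 6 to get 201.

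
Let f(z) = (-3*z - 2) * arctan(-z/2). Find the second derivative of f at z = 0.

3

Shift and add copies of the series according to the polynomial's terms.
From the series, [z^2] f = 3/2; multiply by 2! = 2 to get 3.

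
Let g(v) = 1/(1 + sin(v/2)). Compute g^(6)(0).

17/4

Let u equal the inner series; expand the outer function in u and truncate.
From the series, [v^6] g = 17/2880; multiply by 6! = 720 to get 17/4.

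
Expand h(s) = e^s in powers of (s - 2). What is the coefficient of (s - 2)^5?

[(s - 2)^0] = e^(2);  [(s - 2)^1] = e^(2);  [(s - 2)^2] = e^(2)/2;  [(s - 2)^3] = e^(2)/6;  [(s - 2)^4] = e^(2)/24;  [(s - 2)^5] = e^(2)/120.

e^(2)/120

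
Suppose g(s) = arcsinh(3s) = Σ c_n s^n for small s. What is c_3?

Use the known series and substitute for the argument.
So c_3 = g′′′(0)/3! = -9/2.

-9/2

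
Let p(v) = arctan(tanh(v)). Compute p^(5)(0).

Substitute the inner expansion into the outer series and collect powers.
From the series, [v^5] p = 2/3; multiply by 5! = 120 to get 80.

80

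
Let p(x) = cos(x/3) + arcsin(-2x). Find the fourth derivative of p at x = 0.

Expand each term separately and add.
The coefficient of x^4 in the expansion is 1/1944, so p^(4)(0) = 4! * (1/1944) = 1/81.

1/81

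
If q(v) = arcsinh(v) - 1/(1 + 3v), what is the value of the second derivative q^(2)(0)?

Combine the two series term by term.
The coefficient of v^2 in the expansion is -9, so q′′(0) = 2! * (-9) = -18.

-18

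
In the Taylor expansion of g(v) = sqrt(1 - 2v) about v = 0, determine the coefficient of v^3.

-1/2

g(0) = 1
g′(0) = -1
g′′(0) = -1
g′′′(0) = -3
The Taylor polynomial is Σ g^(k)(0)/k! · v^k.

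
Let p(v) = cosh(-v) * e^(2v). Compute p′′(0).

Write out both Maclaurin series and multiply, keeping only the needed powers.
The coefficient of v^2 in the expansion is 5/2, so p′′(0) = 2! * (5/2) = 5.

5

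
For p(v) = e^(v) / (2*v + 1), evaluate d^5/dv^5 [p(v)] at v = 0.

Use 1/(1 - r) = Σ r^k on the denominator, then take the Cauchy product.
The coefficient of v^5 in the expansion is -2329/120, so p^(5)(0) = 5! * (-2329/120) = -2329.

-2329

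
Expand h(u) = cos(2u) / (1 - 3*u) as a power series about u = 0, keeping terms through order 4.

Multiply the numerator's expansion by the denominator's geometric series.
h(0) = 1
h′(0) = 3
h′′(0) = 14
h′′′(0) = 126
h^(4)(0) = 1528
Dividing each by k! gives the coefficients c_0, ..., c_4.

191*u^4/3 + 21*u^3 + 7*u^2 + 3*u + 1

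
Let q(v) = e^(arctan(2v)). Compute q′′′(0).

-8

Compose series: expand the inner function first, then feed it into the outer expansion.
From the series, [v^3] q = -4/3; multiply by 3! = 6 to get -8.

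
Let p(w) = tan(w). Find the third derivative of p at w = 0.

Apply the Taylor formula c_k = f^(k)(a)/k!.
From the series, [w^3] p = 1/3; multiply by 3! = 6 to get 2.

2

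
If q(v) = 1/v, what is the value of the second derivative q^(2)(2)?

1/4

Apply the Taylor formula c_k = f^(k)(a)/k!.
The coefficient of (v - 2)^2 in the expansion is 1/8, so q′′(2) = 2! * (1/8) = 1/4.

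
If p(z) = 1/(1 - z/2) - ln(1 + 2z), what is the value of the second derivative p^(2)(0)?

9/2

Combine the two series term by term.
From the series, [z^2] p = 9/4; multiply by 2! = 2 to get 9/2.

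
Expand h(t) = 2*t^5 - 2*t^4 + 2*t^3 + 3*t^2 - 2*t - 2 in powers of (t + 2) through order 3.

Apply the Taylor formula c_k = f^(k)(a)/k!.
h(-2) = -98
h′(-2) = 234
h′′(-2) = -434
h′′′(-2) = 588
Then c_k = h^(k)(-2)/k! gives each Taylor coefficient.

98*(t + 2)^3 - 217*(t + 2)^2 + 234*(t + 2) - 98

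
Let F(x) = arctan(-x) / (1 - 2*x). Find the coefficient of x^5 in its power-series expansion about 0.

Use 1/(1 - r) = Σ r^k on the denominator, then take the Cauchy product.
F(0) = 0
F′(0) = -1
F′′(0) = -4
F′′′(0) = -22
F^(4)(0) = -176
F^(5)(0) = -1784
So c_5 = F^(5)(0)/5! = -223/15.

-223/15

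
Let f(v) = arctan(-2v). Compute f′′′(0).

16

Apply the Taylor formula c_k = f^(k)(a)/k!.
From the series, [v^3] f = 8/3; multiply by 3! = 6 to get 16.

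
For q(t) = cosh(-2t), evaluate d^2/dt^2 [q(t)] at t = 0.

4

Use the known series and substitute for the argument.
From the series, [t^2] q = 2; multiply by 2! = 2 to get 4.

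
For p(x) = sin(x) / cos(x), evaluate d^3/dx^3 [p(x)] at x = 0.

2

Divide the numerator series by the denominator series (power-series long division).
The coefficient of x^3 in the expansion is 1/3, so p′′′(0) = 3! * (1/3) = 2.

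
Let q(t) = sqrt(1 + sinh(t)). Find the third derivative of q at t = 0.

7/8

Plug the Maclaurin series of the inner function into that of the outer and collect terms.
The coefficient of t^3 in the expansion is 7/48, so q′′′(0) = 3! * (7/48) = 7/8.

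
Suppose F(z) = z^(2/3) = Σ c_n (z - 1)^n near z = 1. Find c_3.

4/81

c_3 = F′′′(1)/3! = 4/81.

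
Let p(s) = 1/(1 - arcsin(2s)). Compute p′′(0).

8

Let u equal the inner series; expand the outer function in u and truncate.
The coefficient of s^2 in the expansion is 4, so p′′(0) = 2! * (4) = 8.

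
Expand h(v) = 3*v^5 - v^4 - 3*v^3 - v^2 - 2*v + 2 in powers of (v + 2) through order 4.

-31*(v + 2)^4 + 125*(v + 2)^3 - 247*(v + 2)^2 + 238*(v + 2) - 86

h(-2) = -86
h′(-2) = 238
h′′(-2) = -494
h′′′(-2) = 750
h^(4)(-2) = -744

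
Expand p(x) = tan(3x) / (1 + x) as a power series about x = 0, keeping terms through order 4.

Write out both Maclaurin series and multiply, keeping only the needed powers.
[x^0] = 0;  [x^1] = 3;  [x^2] = -3;  [x^3] = 12;  [x^4] = -12.

-12*x^4 + 12*x^3 - 3*x^2 + 3*x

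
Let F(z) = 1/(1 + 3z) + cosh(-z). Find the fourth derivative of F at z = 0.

1945

Add the two expansions coefficient-wise.
The coefficient of z^4 in the expansion is 1945/24, so F^(4)(0) = 4! * (1945/24) = 1945.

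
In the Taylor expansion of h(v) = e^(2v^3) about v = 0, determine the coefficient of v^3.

2

Compute the successive derivatives at the expansion point and divide by k!.
h(0) = 1
h′(0) = 0
h′′(0) = 0
h′′′(0) = 12
So c_3 = h′′′(0)/3! = 2.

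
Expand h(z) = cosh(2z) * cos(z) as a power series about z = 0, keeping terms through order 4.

-7*z^4/24 + 3*z^2/2 + 1

Write out both Maclaurin series and multiply, keeping only the needed powers.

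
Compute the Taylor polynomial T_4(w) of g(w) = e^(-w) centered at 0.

w^4/24 - w^3/6 + w^2/2 - w + 1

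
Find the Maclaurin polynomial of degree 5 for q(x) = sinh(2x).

4*x^5/15 + 4*x^3/3 + 2*x

[x^0] = 0;  [x^1] = 2;  [x^2] = 0;  [x^3] = 4/3;  [x^4] = 0;  [x^5] = 4/15.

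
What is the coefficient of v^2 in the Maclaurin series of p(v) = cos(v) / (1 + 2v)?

7/2

Take the Cauchy product of the two expansions.
p(0) = 1
p′(0) = -2
p′′(0) = 7
Then c_k = p^(k)(0)/k! gives each Taylor coefficient.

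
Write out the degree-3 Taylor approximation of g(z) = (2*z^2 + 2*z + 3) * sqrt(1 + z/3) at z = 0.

5*z^3/16 + 55*z^2/24 + 5*z/2 + 3

Distribute the polynomial across the series and collect like powers.
g(0) = 3
g′(0) = 5/2
g′′(0) = 55/12
g′′′(0) = 15/8
The Taylor polynomial is Σ g^(k)(0)/k! · z^k.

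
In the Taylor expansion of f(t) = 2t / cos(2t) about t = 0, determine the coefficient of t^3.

Write the quotient as an unknown series and match coefficients against numerator = denominator · series.

4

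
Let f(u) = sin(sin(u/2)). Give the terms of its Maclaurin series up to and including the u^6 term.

Plug the Maclaurin series of the inner function into that of the outer and collect terms.

u^5/320 - u^3/24 + u/2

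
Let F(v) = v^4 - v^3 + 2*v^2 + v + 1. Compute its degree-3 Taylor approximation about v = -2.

-9*(v + 2)^3 + 32*(v + 2)^2 - 51*(v + 2) + 31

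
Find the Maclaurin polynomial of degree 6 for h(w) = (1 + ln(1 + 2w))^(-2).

44432*w^6/15 - 4144*w^5/5 + 228*w^4 - 184*w^3/3 + 16*w^2 - 4*w + 1

Substitute the inner expansion into the outer series and collect powers.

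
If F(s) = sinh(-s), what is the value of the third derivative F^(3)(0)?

-1

Compute the successive derivatives at the expansion point and divide by k!.
The coefficient of s^3 in the expansion is -1/6, so F′′′(0) = 3! * (-1/6) = -1.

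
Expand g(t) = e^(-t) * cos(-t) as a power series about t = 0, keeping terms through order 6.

Expand each factor separately, then convolve coefficients.
g(0) = 1
g′(0) = -1
g′′(0) = 0
g′′′(0) = 2
g^(4)(0) = -4
g^(5)(0) = 4
g^(6)(0) = 0
Dividing each by k! gives the coefficients c_0, ..., c_6.

t^5/30 - t^4/6 + t^3/3 - t + 1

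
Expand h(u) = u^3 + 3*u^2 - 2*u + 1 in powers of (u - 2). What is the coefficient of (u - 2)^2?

Use the known series and substitute for the argument.
h(2) = 17
h′(2) = 22
h′′(2) = 18
So c_2 = h′′(2)/2! = 9.

9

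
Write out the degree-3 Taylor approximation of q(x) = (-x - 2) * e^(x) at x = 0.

-5*x^3/6 - 2*x^2 - 3*x - 2

Multiply each power in the prefactor through the base expansion.
q(0) = -2
q′(0) = -3
q′′(0) = -4
q′′′(0) = -5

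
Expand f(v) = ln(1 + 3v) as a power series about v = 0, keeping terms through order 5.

Differentiate repeatedly and evaluate at the center.
f(0) = 0
f′(0) = 3
f′′(0) = -9
f′′′(0) = 54
f^(4)(0) = -486
f^(5)(0) = 5832
Dividing each by k! gives the coefficients c_0, ..., c_5.

243*v^5/5 - 81*v^4/4 + 9*v^3 - 9*v^2/2 + 3*v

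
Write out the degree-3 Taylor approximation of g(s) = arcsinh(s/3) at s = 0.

g(0) = 0
g′(0) = 1/3
g′′(0) = 0
g′′′(0) = -1/27
Dividing each by k! gives the coefficients c_0, ..., c_3.

-s^3/162 + s/3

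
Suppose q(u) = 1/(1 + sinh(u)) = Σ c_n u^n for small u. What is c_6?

77/45

Substitute the inner expansion into the outer series and collect powers.
So c_6 = q^(6)(0)/6! = 77/45.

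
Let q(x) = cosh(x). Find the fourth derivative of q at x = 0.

The coefficient of x^4 in the expansion is 1/24, so q^(4)(0) = 4! * (1/24) = 1.

1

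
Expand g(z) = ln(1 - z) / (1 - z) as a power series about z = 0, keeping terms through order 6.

Multiply the two series term by term and collect like powers.
g(0) = 0
g′(0) = -1
g′′(0) = -3
g′′′(0) = -11
g^(4)(0) = -50
g^(5)(0) = -274
g^(6)(0) = -1764

-49*z^6/20 - 137*z^5/60 - 25*z^4/12 - 11*z^3/6 - 3*z^2/2 - z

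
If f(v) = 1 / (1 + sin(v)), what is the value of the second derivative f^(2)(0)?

Use the geometric series for the reciprocal, then substitute.
The coefficient of v^2 in the expansion is 1, so f′′(0) = 2! * (1) = 2.

2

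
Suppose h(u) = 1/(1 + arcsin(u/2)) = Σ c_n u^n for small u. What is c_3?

Substitute the inner expansion into the outer series and collect powers.
h(0) = 1
h′(0) = -1/2
h′′(0) = 1/2
h′′′(0) = -7/8

-7/48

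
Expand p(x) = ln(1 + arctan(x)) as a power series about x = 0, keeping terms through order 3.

Let u equal the inner series; expand the outer function in u and truncate.
p(0) = 0
p′(0) = 1
p′′(0) = -1
p′′′(0) = 0
Dividing each by k! gives the coefficients c_0, ..., c_3.

-x^2/2 + x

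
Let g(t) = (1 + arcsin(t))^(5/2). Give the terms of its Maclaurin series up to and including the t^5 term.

Substitute the inner expansion into the outer series and collect powers.
g(0) = 1
g′(0) = 5/2
g′′(0) = 15/4
g′′′(0) = 35/8
g^(4)(0) = 225/16
g^(5)(0) = 1365/32

91*t^5/256 + 75*t^4/128 + 35*t^3/48 + 15*t^2/8 + 5*t/2 + 1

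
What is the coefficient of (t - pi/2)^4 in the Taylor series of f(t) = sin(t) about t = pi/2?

[(t - pi/2)^0] = 1;  [(t - pi/2)^1] = 0;  [(t - pi/2)^2] = -1/2;  [(t - pi/2)^3] = 0;  [(t - pi/2)^4] = 1/24.

1/24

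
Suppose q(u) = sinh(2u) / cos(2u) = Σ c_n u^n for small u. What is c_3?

Write the quotient as an unknown series and match coefficients against numerator = denominator · series.
[u^0] = 0;  [u^1] = 2;  [u^2] = 0;  [u^3] = 16/3.

16/3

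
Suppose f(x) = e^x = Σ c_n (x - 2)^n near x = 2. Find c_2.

e^(2)/2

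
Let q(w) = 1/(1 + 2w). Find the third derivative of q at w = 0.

The coefficient of w^3 in the expansion is -8, so q′′′(0) = 3! * (-8) = -48.

-48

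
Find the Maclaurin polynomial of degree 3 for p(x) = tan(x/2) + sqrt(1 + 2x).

Combine the two series term by term.
p(0) = 1
p′(0) = 3/2
p′′(0) = -1
p′′′(0) = 13/4
The Taylor polynomial is Σ p^(k)(0)/k! · x^k.

13*x^3/24 - x^2/2 + 3*x/2 + 1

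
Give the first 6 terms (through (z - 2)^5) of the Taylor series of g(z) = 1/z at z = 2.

-(z - 2)^5/64 + (z - 2)^4/32 - (z - 2)^3/16 + (z - 2)^2/8 - (z - 2)/4 + 1/2

[(z - 2)^0] = 1/2;  [(z - 2)^1] = -1/4;  [(z - 2)^2] = 1/8;  [(z - 2)^3] = -1/16;  [(z - 2)^4] = 1/32;  [(z - 2)^5] = -1/64.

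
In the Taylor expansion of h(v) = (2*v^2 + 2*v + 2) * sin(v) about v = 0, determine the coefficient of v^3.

Shift and add copies of the series according to the polynomial's terms.
h(0) = 0
h′(0) = 2
h′′(0) = 4
h′′′(0) = 10

5/3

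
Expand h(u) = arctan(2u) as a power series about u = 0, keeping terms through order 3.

-8*u^3/3 + 2*u

Apply the Taylor formula c_k = f^(k)(a)/k!.
h(0) = 0
h′(0) = 2
h′′(0) = 0
h′′′(0) = -16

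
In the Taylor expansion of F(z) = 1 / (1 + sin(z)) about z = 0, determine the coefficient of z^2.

Use the geometric series for the reciprocal, then substitute.
F(0) = 1
F′(0) = -1
F′′(0) = 2
So c_2 = F′′(0)/2! = 1.

1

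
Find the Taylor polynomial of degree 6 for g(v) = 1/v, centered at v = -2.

Use the known series and substitute for the argument.
g(-2) = -1/2
g′(-2) = -1/4
g′′(-2) = -1/4
g′′′(-2) = -3/8
g^(4)(-2) = -3/4
g^(5)(-2) = -15/8
g^(6)(-2) = -45/8

-(v + 2)^6/128 - (v + 2)^5/64 - (v + 2)^4/32 - (v + 2)^3/16 - (v + 2)^2/8 - (v + 2)/4 - 1/2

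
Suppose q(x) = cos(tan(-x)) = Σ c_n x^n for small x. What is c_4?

Let u equal the inner series; expand the outer function in u and truncate.
q(0) = 1
q′(0) = 0
q′′(0) = -1
q′′′(0) = 0
q^(4)(0) = -7
Then c_k = q^(k)(0)/k! gives each Taylor coefficient.

-7/24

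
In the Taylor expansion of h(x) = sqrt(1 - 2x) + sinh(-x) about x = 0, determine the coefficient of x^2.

-1/2

Add the two expansions coefficient-wise.
[x^0] = 1;  [x^1] = -2;  [x^2] = -1/2.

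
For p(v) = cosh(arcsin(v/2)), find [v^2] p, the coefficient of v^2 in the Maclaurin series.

1/8

Substitute the inner expansion into the outer series and collect powers.
[v^0] = 1;  [v^1] = 0;  [v^2] = 1/8.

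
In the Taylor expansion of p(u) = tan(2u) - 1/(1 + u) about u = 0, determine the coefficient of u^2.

-1

Combine the two series term by term.
p(0) = -1
p′(0) = 3
p′′(0) = -2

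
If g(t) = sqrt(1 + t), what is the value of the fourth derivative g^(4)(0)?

-15/16

From the series, [t^4] g = -5/128; multiply by 4! = 24 to get -15/16.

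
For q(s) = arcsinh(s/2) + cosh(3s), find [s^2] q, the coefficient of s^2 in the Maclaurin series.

Expand each term separately and add.
So c_2 = q′′(0)/2! = 9/2.

9/2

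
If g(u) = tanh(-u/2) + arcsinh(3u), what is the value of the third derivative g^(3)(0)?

-107/4

Expand each term separately and add.
From the series, [u^3] g = -107/24; multiply by 3! = 6 to get -107/4.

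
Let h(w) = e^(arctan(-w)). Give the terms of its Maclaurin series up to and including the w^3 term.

w^3/6 + w^2/2 - w + 1

Plug the Maclaurin series of the inner function into that of the outer and collect terms.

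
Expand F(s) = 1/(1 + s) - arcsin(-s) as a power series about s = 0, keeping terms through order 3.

-5*s^3/6 + s^2 + 1

Add the two expansions coefficient-wise.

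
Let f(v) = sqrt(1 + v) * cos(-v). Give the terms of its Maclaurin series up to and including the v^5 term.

Expand each factor separately, then convolve coefficients.
[v^0] = 1;  [v^1] = 1/2;  [v^2] = -5/8;  [v^3] = -3/16;  [v^4] = 25/384;  [v^5] = 13/768.

13*v^5/768 + 25*v^4/384 - 3*v^3/16 - 5*v^2/8 + v/2 + 1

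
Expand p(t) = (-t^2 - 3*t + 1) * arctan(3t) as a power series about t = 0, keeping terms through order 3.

-12*t^3 - 9*t^2 + 3*t

Distribute the polynomial across the series and collect like powers.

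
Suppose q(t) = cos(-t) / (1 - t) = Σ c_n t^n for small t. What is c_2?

Expand 1/(denominator) as a geometric series and multiply by the numerator's series.
[t^0] = 1;  [t^1] = 1;  [t^2] = 1/2.

1/2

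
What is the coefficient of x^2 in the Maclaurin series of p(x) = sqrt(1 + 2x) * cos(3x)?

-5

Multiply the two series term by term and collect like powers.
[x^0] = 1;  [x^1] = 1;  [x^2] = -5.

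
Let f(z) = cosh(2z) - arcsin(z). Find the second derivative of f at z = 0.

Combine the two series term by term.
From the series, [z^2] f = 2; multiply by 2! = 2 to get 4.

4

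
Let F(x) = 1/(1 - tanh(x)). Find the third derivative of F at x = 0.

4

Plug the Maclaurin series of the inner function into that of the outer and collect terms.
The coefficient of x^3 in the expansion is 2/3, so F′′′(0) = 3! * (2/3) = 4.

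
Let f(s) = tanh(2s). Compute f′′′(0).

Differentiate repeatedly and evaluate at the center.
The coefficient of s^3 in the expansion is -8/3, so f′′′(0) = 3! * (-8/3) = -16.

-16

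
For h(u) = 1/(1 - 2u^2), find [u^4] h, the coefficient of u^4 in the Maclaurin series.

4

h(0) = 1
h′(0) = 0
h′′(0) = 4
h′′′(0) = 0
h^(4)(0) = 96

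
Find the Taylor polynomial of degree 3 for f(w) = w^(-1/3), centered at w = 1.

f(1) = 1
f′(1) = -1/3
f′′(1) = 4/9
f′′′(1) = -28/27

-14*(w - 1)^3/81 + 2*(w - 1)^2/9 - (w - 1)/3 + 1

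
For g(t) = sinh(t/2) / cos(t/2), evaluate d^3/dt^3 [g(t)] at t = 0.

Invert the denominator's series and multiply.
The coefficient of t^3 in the expansion is 1/12, so g′′′(0) = 3! * (1/12) = 1/2.

1/2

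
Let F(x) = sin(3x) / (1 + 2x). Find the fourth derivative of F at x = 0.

-360

Write out both Maclaurin series and multiply, keeping only the needed powers.
From the series, [x^4] F = -15; multiply by 4! = 24 to get -360.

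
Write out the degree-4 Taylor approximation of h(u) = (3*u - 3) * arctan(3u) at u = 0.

Shift and add copies of the series according to the polynomial's terms.
h(0) = 0
h′(0) = -9
h′′(0) = 18
h′′′(0) = 162
h^(4)(0) = -648
Dividing each by k! gives the coefficients c_0, ..., c_4.

-27*u^4 + 27*u^3 + 9*u^2 - 9*u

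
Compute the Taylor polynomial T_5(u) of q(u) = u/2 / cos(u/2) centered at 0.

Divide the numerator series by the denominator series (power-series long division).
q(0) = 0
q′(0) = 1/2
q′′(0) = 0
q′′′(0) = 3/8
q^(4)(0) = 0
q^(5)(0) = 25/32
Then c_k = q^(k)(0)/k! gives each Taylor coefficient.

5*u^5/768 + u^3/16 + u/2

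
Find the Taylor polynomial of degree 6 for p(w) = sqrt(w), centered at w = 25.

-21*(w - 25)^6/50000000000 + 7*(w - 25)^5/500000000 - (w - 25)^4/2000000 + (w - 25)^3/50000 - (w - 25)^2/1000 + (w - 25)/10 + 5

Apply the Taylor formula c_k = f^(k)(a)/k!.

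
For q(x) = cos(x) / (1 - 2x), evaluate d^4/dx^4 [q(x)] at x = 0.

337

Take the Cauchy product of the two expansions.
From the series, [x^4] q = 337/24; multiply by 4! = 24 to get 337.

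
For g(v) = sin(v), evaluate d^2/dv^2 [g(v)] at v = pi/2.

-1

Compute the successive derivatives at the expansion point and divide by k!.
The coefficient of (v - pi/2)^2 in the expansion is -1/2, so g′′(pi/2) = 2! * (-1/2) = -1.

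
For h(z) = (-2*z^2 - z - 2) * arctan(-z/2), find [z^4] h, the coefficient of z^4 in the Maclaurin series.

-1/24

Multiply each power in the prefactor through the base expansion.
h(0) = 0
h′(0) = 1
h′′(0) = 1
h′′′(0) = 11/2
h^(4)(0) = -1
So c_4 = h^(4)(0)/4! = -1/24.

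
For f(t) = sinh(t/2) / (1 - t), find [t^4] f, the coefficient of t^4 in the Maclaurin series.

25/48

Take the Cauchy product of the two expansions.
So c_4 = f^(4)(0)/4! = 25/48.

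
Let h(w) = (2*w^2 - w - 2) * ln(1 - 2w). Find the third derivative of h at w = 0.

20

Multiply each power in the prefactor through the base expansion.
The coefficient of w^3 in the expansion is 10/3, so h′′′(0) = 3! * (10/3) = 20.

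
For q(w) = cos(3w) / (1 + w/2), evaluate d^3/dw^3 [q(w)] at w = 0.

Expand each factor separately, then convolve coefficients.
The coefficient of w^3 in the expansion is 17/8, so q′′′(0) = 3! * (17/8) = 51/4.

51/4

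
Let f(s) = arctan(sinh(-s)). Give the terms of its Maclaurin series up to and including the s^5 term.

Plug the Maclaurin series of the inner function into that of the outer and collect terms.
f(0) = 0
f′(0) = -1
f′′(0) = 0
f′′′(0) = 1
f^(4)(0) = 0
f^(5)(0) = -5

-s^5/24 + s^3/6 - s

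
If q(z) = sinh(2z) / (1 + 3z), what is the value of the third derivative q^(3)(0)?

Write out both Maclaurin series and multiply, keeping only the needed powers.
The coefficient of z^3 in the expansion is 58/3, so q′′′(0) = 3! * (58/3) = 116.

116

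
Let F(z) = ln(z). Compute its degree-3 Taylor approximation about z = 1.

(z - 1)^3/3 - (z - 1)^2/2 + (z - 1)

F(1) = 0
F′(1) = 1
F′′(1) = -1
F′′′(1) = 2
Dividing each by k! gives the coefficients c_0, ..., c_3.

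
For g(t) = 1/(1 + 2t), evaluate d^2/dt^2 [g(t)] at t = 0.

8

Apply the Taylor formula c_k = f^(k)(a)/k!.
The coefficient of t^2 in the expansion is 4, so g′′(0) = 2! * (4) = 8.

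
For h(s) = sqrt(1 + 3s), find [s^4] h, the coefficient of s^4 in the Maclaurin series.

Apply the Taylor formula c_k = f^(k)(a)/k!.

-405/128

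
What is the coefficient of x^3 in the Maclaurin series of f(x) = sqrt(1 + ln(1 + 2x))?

17/6

Substitute the inner expansion into the outer series and collect powers.
[x^0] = 1;  [x^1] = 1;  [x^2] = -3/2;  [x^3] = 17/6.
So c_3 = f′′′(0)/3! = 17/6.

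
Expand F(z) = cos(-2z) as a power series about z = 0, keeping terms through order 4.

2*z^4/3 - 2*z^2 + 1

Compute the successive derivatives at the expansion point and divide by k!.
F(0) = 1
F′(0) = 0
F′′(0) = -4
F′′′(0) = 0
F^(4)(0) = 16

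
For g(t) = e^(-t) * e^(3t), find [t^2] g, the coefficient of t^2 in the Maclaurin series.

Take the Cauchy product of the two expansions.
g(0) = 1
g′(0) = 2
g′′(0) = 4

2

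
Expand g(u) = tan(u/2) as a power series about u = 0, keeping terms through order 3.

u^3/24 + u/2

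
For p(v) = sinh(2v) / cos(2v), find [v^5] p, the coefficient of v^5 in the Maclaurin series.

Divide the numerator series by the denominator series (power-series long division).
p(0) = 0
p′(0) = 2
p′′(0) = 0
p′′′(0) = 32
p^(4)(0) = 0
p^(5)(0) = 1152

48/5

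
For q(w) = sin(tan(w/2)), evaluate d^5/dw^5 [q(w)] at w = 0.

-3/32

Plug the Maclaurin series of the inner function into that of the outer and collect terms.
From the series, [w^5] q = -1/1280; multiply by 5! = 120 to get -3/32.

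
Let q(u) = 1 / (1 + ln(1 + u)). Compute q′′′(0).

Use the geometric series for the reciprocal, then substitute.
The coefficient of u^3 in the expansion is -7/3, so q′′′(0) = 3! * (-7/3) = -14.

-14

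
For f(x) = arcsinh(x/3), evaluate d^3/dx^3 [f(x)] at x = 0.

From the series, [x^3] f = -1/162; multiply by 3! = 6 to get -1/27.

-1/27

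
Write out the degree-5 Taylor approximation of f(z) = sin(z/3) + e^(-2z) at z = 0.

Expand each term separately and add.

-1555*z^5/5832 + 2*z^4/3 - 217*z^3/162 + 2*z^2 - 5*z/3 + 1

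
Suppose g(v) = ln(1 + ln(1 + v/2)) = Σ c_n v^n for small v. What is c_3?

Compose series: expand the inner function first, then feed it into the outer expansion.
g(0) = 0
g′(0) = 1/2
g′′(0) = -1/2
g′′′(0) = 7/8

7/48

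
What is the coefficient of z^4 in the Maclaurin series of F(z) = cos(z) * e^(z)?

-1/6

Expand each factor separately, then convolve coefficients.
F(0) = 1
F′(0) = 1
F′′(0) = 0
F′′′(0) = -2
F^(4)(0) = -4
So c_4 = F^(4)(0)/4! = -1/6.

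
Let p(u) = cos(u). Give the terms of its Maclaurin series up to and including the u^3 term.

p(0) = 1
p′(0) = 0
p′′(0) = -1
p′′′(0) = 0

1 - u^2/2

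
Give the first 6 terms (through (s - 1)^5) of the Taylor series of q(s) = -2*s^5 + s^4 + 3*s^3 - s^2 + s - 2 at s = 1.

Apply the Taylor formula c_k = f^(k)(a)/k!.
q(1) = 0
q′(1) = 2
q′′(1) = -12
q′′′(1) = -78
q^(4)(1) = -216
q^(5)(1) = -240

-2*(s - 1)^5 - 9*(s - 1)^4 - 13*(s - 1)^3 - 6*(s - 1)^2 + 2*(s - 1)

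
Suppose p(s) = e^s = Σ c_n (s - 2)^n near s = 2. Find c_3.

e^(2)/6

p(2) = e^(2)
p′(2) = e^(2)
p′′(2) = e^(2)
p′′′(2) = e^(2)
The Taylor polynomial is Σ p^(k)(2)/k! · (s - 2)^k.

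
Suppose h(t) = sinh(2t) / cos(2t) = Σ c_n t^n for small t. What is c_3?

16/3

Write the quotient as an unknown series and match coefficients against numerator = denominator · series.
[t^0] = 0;  [t^1] = 2;  [t^2] = 0;  [t^3] = 16/3.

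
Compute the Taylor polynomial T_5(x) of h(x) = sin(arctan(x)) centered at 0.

3*x^5/8 - x^3/2 + x

Substitute the inner expansion into the outer series and collect powers.
h(0) = 0
h′(0) = 1
h′′(0) = 0
h′′′(0) = -3
h^(4)(0) = 0
h^(5)(0) = 45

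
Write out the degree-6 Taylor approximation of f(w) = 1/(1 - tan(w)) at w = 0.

122*w^6/45 + 32*w^5/15 + 5*w^4/3 + 4*w^3/3 + w^2 + w + 1

Plug the Maclaurin series of the inner function into that of the outer and collect terms.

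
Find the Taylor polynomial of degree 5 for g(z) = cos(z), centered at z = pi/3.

Apply the Taylor formula c_k = f^(k)(a)/k!.

-sqrt(3)*(z - pi/3)^5/240 + (z - pi/3)^4/48 + sqrt(3)*(z - pi/3)^3/12 - (z - pi/3)^2/4 - sqrt(3)*(z - pi/3)/2 + 1/2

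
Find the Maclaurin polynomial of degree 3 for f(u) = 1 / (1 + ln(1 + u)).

-7*u^3/3 + 3*u^2/2 - u + 1

Expand as Σ (-1)^k u^k with u equal to the inner function's series.
f(0) = 1
f′(0) = -1
f′′(0) = 3
f′′′(0) = -14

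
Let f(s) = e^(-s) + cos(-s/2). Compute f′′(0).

3/4

Add the two expansions coefficient-wise.
The coefficient of s^2 in the expansion is 3/8, so f′′(0) = 2! * (3/8) = 3/4.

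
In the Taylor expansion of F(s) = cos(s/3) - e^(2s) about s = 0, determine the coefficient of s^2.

Combine the two series term by term.
[s^0] = 0;  [s^1] = -2;  [s^2] = -37/18.

-37/18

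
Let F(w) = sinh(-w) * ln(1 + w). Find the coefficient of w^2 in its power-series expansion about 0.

-1

Multiply the two series term by term and collect like powers.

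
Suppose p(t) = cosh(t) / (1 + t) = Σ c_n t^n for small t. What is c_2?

Multiply the two series term by term and collect like powers.
p(0) = 1
p′(0) = -1
p′′(0) = 3

3/2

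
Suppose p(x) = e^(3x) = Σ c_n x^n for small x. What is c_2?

[x^0] = 1;  [x^1] = 3;  [x^2] = 9/2.

9/2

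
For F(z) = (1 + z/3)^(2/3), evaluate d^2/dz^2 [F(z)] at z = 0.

-2/81

From the series, [z^2] F = -1/81; multiply by 2! = 2 to get -2/81.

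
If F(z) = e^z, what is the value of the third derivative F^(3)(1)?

From the series, [(z - 1)^3] F = e/6; multiply by 3! = 6 to get e.

e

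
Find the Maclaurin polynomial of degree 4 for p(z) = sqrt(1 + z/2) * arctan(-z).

29*z^4/384 + 35*z^3/96 - z^2/4 - z

Multiply the two series term by term and collect like powers.
p(0) = 0
p′(0) = -1
p′′(0) = -1/2
p′′′(0) = 35/16
p^(4)(0) = 29/16
Then c_k = p^(k)(0)/k! gives each Taylor coefficient.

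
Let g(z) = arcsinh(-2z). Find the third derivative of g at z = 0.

8

The coefficient of z^3 in the expansion is 4/3, so g′′′(0) = 3! * (4/3) = 8.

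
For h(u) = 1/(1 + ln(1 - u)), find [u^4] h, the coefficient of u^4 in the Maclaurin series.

Compose series: expand the inner function first, then feed it into the outer expansion.
So c_4 = h^(4)(0)/4! = 11/3.

11/3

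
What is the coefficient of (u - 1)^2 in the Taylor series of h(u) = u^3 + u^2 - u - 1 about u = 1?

h(1) = 0
h′(1) = 4
h′′(1) = 8
So c_2 = h′′(1)/2! = 4.

4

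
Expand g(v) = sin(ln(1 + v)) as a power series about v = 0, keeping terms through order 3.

Compose series: expand the inner function first, then feed it into the outer expansion.
g(0) = 0
g′(0) = 1
g′′(0) = -1
g′′′(0) = 1

v^3/6 - v^2/2 + v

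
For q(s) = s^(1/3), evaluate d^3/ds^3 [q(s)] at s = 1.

From the series, [(s - 1)^3] q = 5/81; multiply by 3! = 6 to get 10/27.

10/27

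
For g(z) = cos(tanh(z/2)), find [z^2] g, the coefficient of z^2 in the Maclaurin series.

Let u equal the inner series; expand the outer function in u and truncate.
So c_2 = g′′(0)/2! = -1/8.

-1/8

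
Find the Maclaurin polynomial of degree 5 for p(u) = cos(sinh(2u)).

Let u equal the inner series; expand the outer function in u and truncate.
p(0) = 1
p′(0) = 0
p′′(0) = -4
p′′′(0) = 0
p^(4)(0) = -48
p^(5)(0) = 0

-2*u^4 - 2*u^2 + 1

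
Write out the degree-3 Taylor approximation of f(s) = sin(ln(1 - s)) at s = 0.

-s^3/6 - s^2/2 - s

Plug the Maclaurin series of the inner function into that of the outer and collect terms.
[s^0] = 0;  [s^1] = -1;  [s^2] = -1/2;  [s^3] = -1/6.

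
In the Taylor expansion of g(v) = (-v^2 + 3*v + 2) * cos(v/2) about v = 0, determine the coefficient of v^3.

-3/8

Multiply each power in the prefactor through the base expansion.
g(0) = 2
g′(0) = 3
g′′(0) = -5/2
g′′′(0) = -9/4
So c_3 = g′′′(0)/3! = -3/8.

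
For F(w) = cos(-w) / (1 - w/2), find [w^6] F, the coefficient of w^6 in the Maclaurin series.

-19/2880

Multiply the two series term by term and collect like powers.
F(0) = 1
F′(0) = 1/2
F′′(0) = -1/2
F′′′(0) = -3/4
F^(4)(0) = -1/2
F^(5)(0) = -5/4
F^(6)(0) = -19/4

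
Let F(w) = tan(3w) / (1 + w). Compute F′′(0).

Multiply the two series term by term and collect like powers.
From the series, [w^2] F = -3; multiply by 2! = 2 to get -6.

-6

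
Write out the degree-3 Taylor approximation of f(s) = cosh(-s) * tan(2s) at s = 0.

11*s^3/3 + 2*s

Write out both Maclaurin series and multiply, keeping only the needed powers.
f(0) = 0
f′(0) = 2
f′′(0) = 0
f′′′(0) = 22
Then c_k = f^(k)(0)/k! gives each Taylor coefficient.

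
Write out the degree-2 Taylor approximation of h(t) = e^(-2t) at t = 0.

2*t^2 - 2*t + 1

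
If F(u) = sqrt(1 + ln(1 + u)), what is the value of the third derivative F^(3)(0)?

17/8

Let u equal the inner series; expand the outer function in u and truncate.
The coefficient of u^3 in the expansion is 17/48, so F′′′(0) = 3! * (17/48) = 17/8.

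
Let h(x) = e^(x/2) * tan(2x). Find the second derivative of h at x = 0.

Expand each factor separately, then convolve coefficients.
From the series, [x^2] h = 1; multiply by 2! = 2 to get 2.

2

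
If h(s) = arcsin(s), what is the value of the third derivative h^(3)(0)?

1

The coefficient of s^3 in the expansion is 1/6, so h′′′(0) = 3! * (1/6) = 1.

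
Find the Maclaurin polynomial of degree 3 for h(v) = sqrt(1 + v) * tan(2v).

Expand each factor separately, then convolve coefficients.
[v^0] = 0;  [v^1] = 2;  [v^2] = 1;  [v^3] = 29/12.

29*v^3/12 + v^2 + 2*v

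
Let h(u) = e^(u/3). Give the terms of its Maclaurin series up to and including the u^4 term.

h(0) = 1
h′(0) = 1/3
h′′(0) = 1/9
h′′′(0) = 1/27
h^(4)(0) = 1/81

u^4/1944 + u^3/162 + u^2/18 + u/3 + 1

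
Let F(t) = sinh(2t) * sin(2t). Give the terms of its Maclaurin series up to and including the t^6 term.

Write out both Maclaurin series and multiply, keeping only the needed powers.

-32*t^6/45 + 4*t^2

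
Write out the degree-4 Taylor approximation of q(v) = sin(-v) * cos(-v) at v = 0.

2*v^3/3 - v

Multiply the two series term by term and collect like powers.
q(0) = 0
q′(0) = -1
q′′(0) = 0
q′′′(0) = 4
q^(4)(0) = 0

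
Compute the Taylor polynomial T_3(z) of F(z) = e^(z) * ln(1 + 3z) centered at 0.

6*z^3 - 3*z^2/2 + 3*z

Multiply the two series term by term and collect like powers.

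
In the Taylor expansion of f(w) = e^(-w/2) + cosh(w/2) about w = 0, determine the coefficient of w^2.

Combine the two series term by term.
f(0) = 2
f′(0) = -1/2
f′′(0) = 1/2

1/4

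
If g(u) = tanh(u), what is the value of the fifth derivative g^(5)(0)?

The coefficient of u^5 in the expansion is 2/15, so g^(5)(0) = 5! * (2/15) = 16.

16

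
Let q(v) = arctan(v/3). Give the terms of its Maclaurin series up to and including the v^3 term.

-v^3/81 + v/3

Compute the successive derivatives at the expansion point and divide by k!.
[v^0] = 0;  [v^1] = 1/3;  [v^2] = 0;  [v^3] = -1/81.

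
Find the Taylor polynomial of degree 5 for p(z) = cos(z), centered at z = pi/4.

-sqrt(2)*(z - pi/4)^5/240 + sqrt(2)*(z - pi/4)^4/48 + sqrt(2)*(z - pi/4)^3/12 - sqrt(2)*(z - pi/4)^2/4 - sqrt(2)*(z - pi/4)/2 + sqrt(2)/2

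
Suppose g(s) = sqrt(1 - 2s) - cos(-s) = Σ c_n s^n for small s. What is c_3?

-1/2

Combine the two series term by term.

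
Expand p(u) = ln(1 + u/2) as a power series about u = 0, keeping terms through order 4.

-u^4/64 + u^3/24 - u^2/8 + u/2

p(0) = 0
p′(0) = 1/2
p′′(0) = -1/4
p′′′(0) = 1/4
p^(4)(0) = -3/8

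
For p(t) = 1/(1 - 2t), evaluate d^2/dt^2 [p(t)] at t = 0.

8

Differentiate repeatedly and evaluate at the center.
From the series, [t^2] p = 4; multiply by 2! = 2 to get 8.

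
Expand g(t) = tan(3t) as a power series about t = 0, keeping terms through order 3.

Differentiate repeatedly and evaluate at the center.
g(0) = 0
g′(0) = 3
g′′(0) = 0
g′′′(0) = 54

9*t^3 + 3*t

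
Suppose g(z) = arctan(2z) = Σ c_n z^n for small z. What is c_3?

-8/3

Apply the Taylor formula c_k = f^(k)(a)/k!.
g(0) = 0
g′(0) = 2
g′′(0) = 0
g′′′(0) = -16
The Taylor polynomial is Σ g^(k)(0)/k! · z^k.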